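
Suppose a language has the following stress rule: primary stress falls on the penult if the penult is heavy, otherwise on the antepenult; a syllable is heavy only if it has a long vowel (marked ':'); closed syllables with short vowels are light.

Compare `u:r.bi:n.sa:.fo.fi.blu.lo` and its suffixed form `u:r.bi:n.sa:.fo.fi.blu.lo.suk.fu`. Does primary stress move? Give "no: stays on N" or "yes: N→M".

Base `u:r.bi:n.sa:.fo.fi.blu.lo` (7 syllables):
  Weights: 5 fi L, 6 blu L, 7 lo L.
  The penult (syllable 6, blu) is light, so stress falls on the antepenult (syllable 5, fi).
  → primary stress on syllable 5.
Suffixed `u:r.bi:n.sa:.fo.fi.blu.lo.suk.fu` (9 syllables):
  Weights: 7 lo L, 8 suk L, 9 fu L.
  The penult (syllable 8, suk) is light, so stress falls on the antepenult (syllable 7, lo).
  → primary stress on syllable 7.

yes: 5→7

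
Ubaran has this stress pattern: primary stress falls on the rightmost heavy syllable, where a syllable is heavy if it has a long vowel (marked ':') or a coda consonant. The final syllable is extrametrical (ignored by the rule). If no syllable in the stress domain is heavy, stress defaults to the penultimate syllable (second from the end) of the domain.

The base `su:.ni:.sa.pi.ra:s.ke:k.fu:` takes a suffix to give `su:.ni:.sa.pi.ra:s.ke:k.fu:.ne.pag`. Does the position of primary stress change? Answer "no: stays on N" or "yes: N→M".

Base `su:.ni:.sa.pi.ra:s.ke:k.fu:` (7 syllables):
  The final syllable (7, fu:) is extrametrical; the stress domain is syllables 1–6.
  Weights: 1 su: H, 2 ni: H, 3 sa L, 4 pi L, 5 ra:s H, 6 ke:k H.
  Heavy syllables in the domain: 1, 2, 5, 6. The rightmost is syllable 6 (ke:k).
  → primary stress on syllable 6.
Suffixed `su:.ni:.sa.pi.ra:s.ke:k.fu:.ne.pag` (9 syllables):
  The final syllable (9, pag) is extrametrical; the stress domain is syllables 1–8.
  Weights: 1 su: H, 2 ni: H, 3 sa L, 4 pi L, 5 ra:s H, 6 ke:k H, 7 fu: H, 8 ne L.
  Heavy syllables in the domain: 1, 2, 5, 6, 7. The rightmost is syllable 7 (fu:).
  → primary stress on syllable 7.

yes: 6→7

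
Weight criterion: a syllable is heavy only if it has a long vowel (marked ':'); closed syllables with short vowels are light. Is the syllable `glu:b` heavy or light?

`glu:b`: long vowel, closed (coda /b/). Long vowel → heavy.

heavy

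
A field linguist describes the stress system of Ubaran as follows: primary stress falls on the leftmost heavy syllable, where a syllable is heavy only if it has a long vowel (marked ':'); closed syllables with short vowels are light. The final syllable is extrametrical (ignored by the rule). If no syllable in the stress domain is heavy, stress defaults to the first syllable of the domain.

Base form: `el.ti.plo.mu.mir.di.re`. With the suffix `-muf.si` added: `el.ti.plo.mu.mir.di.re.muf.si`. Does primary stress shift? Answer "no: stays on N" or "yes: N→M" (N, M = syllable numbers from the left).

Base `el.ti.plo.mu.mir.di.re` (7 syllables):
  The final syllable (7, re) is extrametrical; the stress domain is syllables 1–6.
  Weights: 1 el L, 2 ti L, 3 plo L, 4 mu L, 5 mir L, 6 di L.
  No heavy syllable in the domain; default to the first syllable of the domain = syllable 1.
  → primary stress on syllable 1.
Suffixed `el.ti.plo.mu.mir.di.re.muf.si` (9 syllables):
  The final syllable (9, si) is extrametrical; the stress domain is syllables 1–8.
  Weights: 1 el L, 2 ti L, 3 plo L, 4 mu L, 5 mir L, 6 di L, 7 re L, 8 muf L.
  No heavy syllable in the domain; default to the first syllable of the domain = syllable 1.
  → primary stress on syllable 1.

no: stays on 1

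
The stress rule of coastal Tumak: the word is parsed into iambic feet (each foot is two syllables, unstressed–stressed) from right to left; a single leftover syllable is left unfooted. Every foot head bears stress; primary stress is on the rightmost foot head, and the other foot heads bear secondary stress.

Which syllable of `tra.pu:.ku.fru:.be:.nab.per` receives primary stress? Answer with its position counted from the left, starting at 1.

7

Parse right to left into iambic (σˈσ) feet: tra (pu:.ˈku) (fru:.ˈbe:) (nab.ˈper). Syllable 1 is left unfooted.
Foot heads (stressed positions): 3, 5, 7.
End Rule Rightmost: primary stress on the rightmost head = syllable 7.
Primary stress: syllable 7 → tra.pu:.ku.fru:.be:.nab.ˈper.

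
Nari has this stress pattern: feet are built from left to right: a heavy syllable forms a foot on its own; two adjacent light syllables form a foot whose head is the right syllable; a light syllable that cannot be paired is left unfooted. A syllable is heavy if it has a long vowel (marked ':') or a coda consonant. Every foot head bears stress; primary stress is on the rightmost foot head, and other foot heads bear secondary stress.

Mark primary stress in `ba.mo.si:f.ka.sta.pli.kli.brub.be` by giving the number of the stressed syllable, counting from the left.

8

Weights: 1 ba L, 2 mo L, 3 si:f H, 4 ka L, 5 sta L, 6 pli L, 7 kli L, 8 brub H, 9 be L.
Parse left to right (heavy = foot alone; LL = one foot; stranded L unfooted): (ba.ˈmo) (ˈsi:f) (ka.ˈsta) (pli.ˈkli) (ˈbrub) be.
Foot heads: 2, 3, 5, 7, 8.
Primary stress on the rightmost head = syllable 8.
Primary stress: syllable 8 → ba.mo.si:f.ka.sta.pli.kli.ˈbrub.be.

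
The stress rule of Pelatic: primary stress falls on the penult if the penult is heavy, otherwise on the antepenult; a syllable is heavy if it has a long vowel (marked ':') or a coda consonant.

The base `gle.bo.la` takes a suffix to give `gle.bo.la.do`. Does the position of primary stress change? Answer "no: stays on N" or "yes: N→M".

yes: 1→2

Base `gle.bo.la` (3 syllables):
  Weights: 1 gle L, 2 bo L, 3 la L.
  The penult (syllable 2, bo) is light, so stress falls on the antepenult (syllable 1, gle).
  → primary stress on syllable 1.
Suffixed `gle.bo.la.do` (4 syllables):
  Weights: 2 bo L, 3 la L, 4 do L.
  The penult (syllable 3, la) is light, so stress falls on the antepenult (syllable 2, bo).
  → primary stress on syllable 2.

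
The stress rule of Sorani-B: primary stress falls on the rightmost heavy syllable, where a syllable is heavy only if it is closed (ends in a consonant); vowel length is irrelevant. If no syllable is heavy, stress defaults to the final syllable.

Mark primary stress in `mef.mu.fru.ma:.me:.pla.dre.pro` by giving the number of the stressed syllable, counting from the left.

1

Weights: 1 mef H, 2 mu L, 3 fru L, 4 ma: L, 5 me: L, 6 pla L, 7 dre L, 8 pro L.
Heavy syllables in the domain: 1. The rightmost is syllable 1 (mef).
Primary stress: syllable 1 → ˈmef.mu.fru.ma:.me:.pla.dre.pro.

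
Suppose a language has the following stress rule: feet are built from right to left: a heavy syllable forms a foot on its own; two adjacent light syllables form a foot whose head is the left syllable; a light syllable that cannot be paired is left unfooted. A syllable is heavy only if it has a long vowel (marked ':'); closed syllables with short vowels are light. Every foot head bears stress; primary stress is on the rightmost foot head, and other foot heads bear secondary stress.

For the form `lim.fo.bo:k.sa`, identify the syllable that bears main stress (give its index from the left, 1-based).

3

Weights: 1 lim L, 2 fo L, 3 bo:k H, 4 sa L.
Parse right to left (heavy = foot alone; LL = one foot; stranded L unfooted): (ˈlim.fo) (ˈbo:k) sa.
Foot heads: 1, 3.
Primary stress on the rightmost head = syllable 3.
Primary stress: syllable 3 → lim.fo.ˈbo:k.sa.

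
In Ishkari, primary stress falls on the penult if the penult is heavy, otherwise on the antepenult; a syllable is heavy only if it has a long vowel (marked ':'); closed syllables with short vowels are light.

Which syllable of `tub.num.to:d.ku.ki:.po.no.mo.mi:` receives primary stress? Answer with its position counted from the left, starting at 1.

7

Weights: 7 no L, 8 mo L, 9 mi: H.
The penult (syllable 8, mo) is light, so stress falls on the antepenult (syllable 7, no).
Primary stress: syllable 7 → tub.num.to:d.ku.ki:.po.ˈno.mo.mi:.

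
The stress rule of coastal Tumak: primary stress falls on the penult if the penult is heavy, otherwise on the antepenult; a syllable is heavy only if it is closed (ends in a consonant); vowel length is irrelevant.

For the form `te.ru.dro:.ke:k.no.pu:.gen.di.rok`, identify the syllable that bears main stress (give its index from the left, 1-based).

7

Weights: 7 gen H, 8 di L, 9 rok H.
The penult (syllable 8, di) is light, so stress falls on the antepenult (syllable 7, gen).
Primary stress: syllable 7 → te.ru.dro:.ke:k.no.pu:.ˈgen.di.rok.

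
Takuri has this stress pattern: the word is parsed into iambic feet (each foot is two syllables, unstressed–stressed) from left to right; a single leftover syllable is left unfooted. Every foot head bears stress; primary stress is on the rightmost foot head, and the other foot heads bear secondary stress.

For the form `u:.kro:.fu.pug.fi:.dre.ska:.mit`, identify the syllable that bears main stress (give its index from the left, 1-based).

Parse left to right into iambic (σˈσ) feet: (u:.ˈkro:) (fu.ˈpug) (fi:.ˈdre) (ska:.ˈmit).
Foot heads (stressed positions): 2, 4, 6, 8.
End Rule Rightmost: primary stress on the rightmost head = syllable 8.
Primary stress: syllable 8 → u:.kro:.fu.pug.fi:.dre.ska:.ˈmit.

8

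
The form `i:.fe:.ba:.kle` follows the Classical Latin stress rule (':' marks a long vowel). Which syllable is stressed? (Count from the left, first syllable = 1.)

Classical Latin: stress the penult if heavy (long vowel or closed), else the antepenult.
Weights: 2 fe: H, 3 ba: H, 4 kle L.
The penult (syllable 3, ba:) is heavy, so it takes stress.
Stress on syllable 3: i:.fe:.ˈba:.kle.

3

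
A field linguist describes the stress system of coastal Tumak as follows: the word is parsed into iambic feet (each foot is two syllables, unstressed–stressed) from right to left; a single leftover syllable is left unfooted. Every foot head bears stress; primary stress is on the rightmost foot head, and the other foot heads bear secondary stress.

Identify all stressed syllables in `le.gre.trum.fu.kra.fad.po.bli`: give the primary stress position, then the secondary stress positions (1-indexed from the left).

Parse right to left into iambic (σˈσ) feet: (le.ˈgre) (trum.ˈfu) (kra.ˈfad) (po.ˈbli).
Foot heads (stressed positions): 2, 4, 6, 8.
End Rule Rightmost: primary stress on the rightmost head = syllable 8.
Secondary stress on 2, 4, 6: le.ˌgre.trum.ˌfu.kra.ˌfad.po.ˈbli.

primary 8, secondary 2, 4, 6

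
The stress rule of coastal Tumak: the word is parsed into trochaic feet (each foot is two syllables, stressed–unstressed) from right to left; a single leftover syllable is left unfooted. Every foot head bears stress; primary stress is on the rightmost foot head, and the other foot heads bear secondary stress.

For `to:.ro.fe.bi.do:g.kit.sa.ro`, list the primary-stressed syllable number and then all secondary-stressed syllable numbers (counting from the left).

primary 7, secondary 1, 3, 5

Parse right to left into trochaic (ˈσσ) feet: (ˈto:.ro) (ˈfe.bi) (ˈdo:g.kit) (ˈsa.ro).
Foot heads (stressed positions): 1, 3, 5, 7.
End Rule Rightmost: primary stress on the rightmost head = syllable 7.
Secondary stress on 1, 3, 5: ˌto:.ro.ˌfe.bi.ˌdo:g.kit.ˈsa.ro.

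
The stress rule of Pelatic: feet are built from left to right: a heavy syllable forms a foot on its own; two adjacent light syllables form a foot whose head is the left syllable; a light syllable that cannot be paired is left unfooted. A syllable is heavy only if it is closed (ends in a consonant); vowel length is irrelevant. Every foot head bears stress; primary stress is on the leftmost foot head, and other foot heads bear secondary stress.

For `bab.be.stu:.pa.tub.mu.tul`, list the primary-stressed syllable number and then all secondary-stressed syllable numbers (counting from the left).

primary 1, secondary 2, 5, 7

Weights: 1 bab H, 2 be L, 3 stu: L, 4 pa L, 5 tub H, 6 mu L, 7 tul H.
Parse left to right (heavy = foot alone; LL = one foot; stranded L unfooted): (ˈbab) (ˈbe.stu:) pa (ˈtub) mu (ˈtul).
Foot heads: 1, 2, 5, 7.
Primary stress on the leftmost head = syllable 1.
Secondary stress on 2, 5, 7: ˈbab.ˌbe.stu:.pa.ˌtub.mu.ˌtul.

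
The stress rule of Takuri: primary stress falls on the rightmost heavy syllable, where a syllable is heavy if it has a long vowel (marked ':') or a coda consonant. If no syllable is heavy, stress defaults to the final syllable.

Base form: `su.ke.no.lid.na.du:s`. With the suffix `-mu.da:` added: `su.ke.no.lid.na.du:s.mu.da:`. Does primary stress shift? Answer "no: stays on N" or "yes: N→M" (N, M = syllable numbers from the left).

yes: 6→8

Base `su.ke.no.lid.na.du:s` (6 syllables):
  Weights: 1 su L, 2 ke L, 3 no L, 4 lid H, 5 na L, 6 du:s H.
  Heavy syllables in the domain: 4, 6. The rightmost is syllable 6 (du:s).
  → primary stress on syllable 6.
Suffixed `su.ke.no.lid.na.du:s.mu.da:` (8 syllables):
  Weights: 1 su L, 2 ke L, 3 no L, 4 lid H, 5 na L, 6 du:s H, 7 mu L, 8 da: H.
  Heavy syllables in the domain: 4, 6, 8. The rightmost is syllable 8 (da:).
  → primary stress on syllable 8.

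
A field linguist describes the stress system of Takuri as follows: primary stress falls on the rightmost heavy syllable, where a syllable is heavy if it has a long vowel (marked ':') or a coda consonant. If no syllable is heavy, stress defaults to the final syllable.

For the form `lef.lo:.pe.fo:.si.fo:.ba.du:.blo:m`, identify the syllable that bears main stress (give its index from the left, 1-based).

9

Weights: 1 lef H, 2 lo: H, 3 pe L, 4 fo: H, 5 si L, 6 fo: H, 7 ba L, 8 du: H, 9 blo:m H.
Heavy syllables in the domain: 1, 2, 4, 6, 8, 9. The rightmost is syllable 9 (blo:m).
Primary stress: syllable 9 → lef.lo:.pe.fo:.si.fo:.ba.du:.ˈblo:m.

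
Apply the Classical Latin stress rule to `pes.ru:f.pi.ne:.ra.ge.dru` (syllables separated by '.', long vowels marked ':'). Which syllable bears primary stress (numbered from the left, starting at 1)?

5

Classical Latin: stress the penult if heavy (long vowel or closed), else the antepenult.
Weights: 5 ra L, 6 ge L, 7 dru L.
The penult (syllable 6, ge) is light, so stress falls on the antepenult (syllable 5, ra).
Stress on syllable 5: pes.ru:f.pi.ne:.ˈra.ge.dru.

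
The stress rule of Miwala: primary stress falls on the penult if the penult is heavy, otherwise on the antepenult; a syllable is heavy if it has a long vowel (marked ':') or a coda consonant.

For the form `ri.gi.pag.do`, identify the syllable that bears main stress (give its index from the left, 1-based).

Weights: 2 gi L, 3 pag H, 4 do L.
The penult (syllable 3, pag) is heavy, so it takes stress.
Primary stress: syllable 3 → ri.gi.ˈpag.do.

3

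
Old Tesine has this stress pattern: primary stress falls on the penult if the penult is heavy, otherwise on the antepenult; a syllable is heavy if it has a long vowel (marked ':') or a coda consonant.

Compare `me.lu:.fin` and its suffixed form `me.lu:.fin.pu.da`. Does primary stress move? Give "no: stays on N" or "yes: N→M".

yes: 2→3

Base `me.lu:.fin` (3 syllables):
  Weights: 1 me L, 2 lu: H, 3 fin H.
  The penult (syllable 2, lu:) is heavy, so it takes stress.
  → primary stress on syllable 2.
Suffixed `me.lu:.fin.pu.da` (5 syllables):
  Weights: 3 fin H, 4 pu L, 5 da L.
  The penult (syllable 4, pu) is light, so stress falls on the antepenult (syllable 3, fin).
  → primary stress on syllable 3.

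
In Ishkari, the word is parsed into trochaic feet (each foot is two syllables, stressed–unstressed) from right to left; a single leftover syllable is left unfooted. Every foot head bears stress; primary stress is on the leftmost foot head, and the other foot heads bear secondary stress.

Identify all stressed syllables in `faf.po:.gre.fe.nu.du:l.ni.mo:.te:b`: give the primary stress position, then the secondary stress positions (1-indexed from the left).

primary 2, secondary 4, 6, 8

Parse right to left into trochaic (ˈσσ) feet: faf (ˈpo:.gre) (ˈfe.nu) (ˈdu:l.ni) (ˈmo:.te:b). Syllable 1 is left unfooted.
Foot heads (stressed positions): 2, 4, 6, 8.
End Rule Leftmost: primary stress on the leftmost head = syllable 2.
Secondary stress on 4, 6, 8: faf.ˈpo:.gre.ˌfe.nu.ˌdu:l.ni.ˌmo:.te:b.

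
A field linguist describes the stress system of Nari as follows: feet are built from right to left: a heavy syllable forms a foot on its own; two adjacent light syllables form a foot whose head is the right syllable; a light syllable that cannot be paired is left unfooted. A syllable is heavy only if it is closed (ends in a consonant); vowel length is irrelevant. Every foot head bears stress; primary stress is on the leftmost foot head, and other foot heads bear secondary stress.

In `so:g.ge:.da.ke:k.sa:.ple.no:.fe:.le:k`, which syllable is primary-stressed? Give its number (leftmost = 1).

Weights: 1 so:g H, 2 ge: L, 3 da L, 4 ke:k H, 5 sa: L, 6 ple L, 7 no: L, 8 fe: L, 9 le:k H.
Parse right to left (heavy = foot alone; LL = one foot; stranded L unfooted): (ˈso:g) (ge:.ˈda) (ˈke:k) (sa:.ˈple) (no:.ˈfe:) (ˈle:k).
Foot heads: 1, 3, 4, 6, 8, 9.
Primary stress on the leftmost head = syllable 1.
Primary stress: syllable 1 → ˈso:g.ge:.da.ke:k.sa:.ple.no:.fe:.le:k.

1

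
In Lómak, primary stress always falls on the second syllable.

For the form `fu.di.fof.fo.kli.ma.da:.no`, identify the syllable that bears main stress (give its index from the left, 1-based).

The word has 8 syllables; the second syllable is syllable 2 (di).
Primary stress: syllable 2 → fu.ˈdi.fof.fo.kli.ma.da:.no.

2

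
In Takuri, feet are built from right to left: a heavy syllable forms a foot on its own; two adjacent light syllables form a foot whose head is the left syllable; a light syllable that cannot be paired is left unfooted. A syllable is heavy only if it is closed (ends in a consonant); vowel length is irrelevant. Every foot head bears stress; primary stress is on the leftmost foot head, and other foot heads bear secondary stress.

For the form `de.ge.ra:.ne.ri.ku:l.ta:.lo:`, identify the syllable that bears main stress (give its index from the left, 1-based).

Weights: 1 de L, 2 ge L, 3 ra: L, 4 ne L, 5 ri L, 6 ku:l H, 7 ta: L, 8 lo: L.
Parse right to left (heavy = foot alone; LL = one foot; stranded L unfooted): de (ˈge.ra:) (ˈne.ri) (ˈku:l) (ˈta:.lo:).
Foot heads: 2, 4, 6, 7.
Primary stress on the leftmost head = syllable 2.
Primary stress: syllable 2 → de.ˈge.ra:.ne.ri.ku:l.ta:.lo:.

2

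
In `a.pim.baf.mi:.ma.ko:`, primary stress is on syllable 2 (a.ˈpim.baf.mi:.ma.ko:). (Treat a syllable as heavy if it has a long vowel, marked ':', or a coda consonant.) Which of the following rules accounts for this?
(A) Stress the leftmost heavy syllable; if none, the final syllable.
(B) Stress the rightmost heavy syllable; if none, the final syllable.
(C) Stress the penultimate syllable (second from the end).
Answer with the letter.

A

Rule A → syllable 2 ✓.
Rule B → syllable 6 (observed: 2).
Rule C → syllable 5 (observed: 2).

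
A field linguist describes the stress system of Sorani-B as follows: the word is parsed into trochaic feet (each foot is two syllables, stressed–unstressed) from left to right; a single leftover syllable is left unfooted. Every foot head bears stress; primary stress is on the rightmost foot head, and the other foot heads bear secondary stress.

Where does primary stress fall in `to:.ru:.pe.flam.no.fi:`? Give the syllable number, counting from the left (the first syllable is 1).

5

Parse left to right into trochaic (ˈσσ) feet: (ˈto:.ru:) (ˈpe.flam) (ˈno.fi:).
Foot heads (stressed positions): 1, 3, 5.
End Rule Rightmost: primary stress on the rightmost head = syllable 5.
Primary stress: syllable 5 → to:.ru:.pe.flam.ˈno.fi:.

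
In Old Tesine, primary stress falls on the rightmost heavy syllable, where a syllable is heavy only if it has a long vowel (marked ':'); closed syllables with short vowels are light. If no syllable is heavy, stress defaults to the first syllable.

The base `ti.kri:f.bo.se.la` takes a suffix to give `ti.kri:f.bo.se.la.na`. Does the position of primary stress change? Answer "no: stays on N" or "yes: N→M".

no: stays on 2

Base `ti.kri:f.bo.se.la` (5 syllables):
  Weights: 1 ti L, 2 kri:f H, 3 bo L, 4 se L, 5 la L.
  Heavy syllables in the domain: 2. The rightmost is syllable 2 (kri:f).
  → primary stress on syllable 2.
Suffixed `ti.kri:f.bo.se.la.na` (6 syllables):
  Weights: 1 ti L, 2 kri:f H, 3 bo L, 4 se L, 5 la L, 6 na L.
  Heavy syllables in the domain: 2. The rightmost is syllable 2 (kri:f).
  → primary stress on syllable 2.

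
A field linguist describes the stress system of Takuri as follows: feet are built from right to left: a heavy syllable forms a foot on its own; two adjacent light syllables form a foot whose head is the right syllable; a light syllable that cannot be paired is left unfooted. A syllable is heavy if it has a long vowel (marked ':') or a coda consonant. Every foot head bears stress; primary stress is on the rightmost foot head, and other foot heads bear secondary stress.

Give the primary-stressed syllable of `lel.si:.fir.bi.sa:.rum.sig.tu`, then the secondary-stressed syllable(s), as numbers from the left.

primary 7, secondary 1, 2, 3, 5, 6

Weights: 1 lel H, 2 si: H, 3 fir H, 4 bi L, 5 sa: H, 6 rum H, 7 sig H, 8 tu L.
Parse right to left (heavy = foot alone; LL = one foot; stranded L unfooted): (ˈlel) (ˈsi:) (ˈfir) bi (ˈsa:) (ˈrum) (ˈsig) tu.
Foot heads: 1, 2, 3, 5, 6, 7.
Primary stress on the rightmost head = syllable 7.
Secondary stress on 1, 2, 3, 5, 6: ˌlel.ˌsi:.ˌfir.bi.ˌsa:.ˌrum.ˈsig.tu.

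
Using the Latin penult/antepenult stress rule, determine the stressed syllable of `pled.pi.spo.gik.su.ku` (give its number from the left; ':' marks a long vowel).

Classical Latin: stress the penult if heavy (long vowel or closed), else the antepenult.
Weights: 4 gik H, 5 su L, 6 ku L.
The penult (syllable 5, su) is light, so stress falls on the antepenult (syllable 4, gik).
Stress on syllable 4: pled.pi.spo.ˈgik.su.ku.

4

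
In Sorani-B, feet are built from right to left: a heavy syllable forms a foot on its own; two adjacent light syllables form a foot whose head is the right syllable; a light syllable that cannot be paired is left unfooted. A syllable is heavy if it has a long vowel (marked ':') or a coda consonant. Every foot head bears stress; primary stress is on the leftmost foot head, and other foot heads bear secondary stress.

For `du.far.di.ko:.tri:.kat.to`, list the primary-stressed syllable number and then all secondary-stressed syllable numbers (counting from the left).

Weights: 1 du L, 2 far H, 3 di L, 4 ko: H, 5 tri: H, 6 kat H, 7 to L.
Parse right to left (heavy = foot alone; LL = one foot; stranded L unfooted): du (ˈfar) di (ˈko:) (ˈtri:) (ˈkat) to.
Foot heads: 2, 4, 5, 6.
Primary stress on the leftmost head = syllable 2.
Secondary stress on 4, 5, 6: du.ˈfar.di.ˌko:.ˌtri:.ˌkat.to.

primary 2, secondary 4, 5, 6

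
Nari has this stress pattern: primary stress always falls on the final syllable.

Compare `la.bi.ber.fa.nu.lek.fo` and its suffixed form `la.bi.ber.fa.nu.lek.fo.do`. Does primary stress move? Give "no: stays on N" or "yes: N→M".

yes: 7→8

Base `la.bi.ber.fa.nu.lek.fo` (7 syllables):
  The word has 7 syllables; the final syllable is syllable 7 (fo).
  → primary stress on syllable 7.
Suffixed `la.bi.ber.fa.nu.lek.fo.do` (8 syllables):
  The word has 8 syllables; the final syllable is syllable 8 (do).
  → primary stress on syllable 8.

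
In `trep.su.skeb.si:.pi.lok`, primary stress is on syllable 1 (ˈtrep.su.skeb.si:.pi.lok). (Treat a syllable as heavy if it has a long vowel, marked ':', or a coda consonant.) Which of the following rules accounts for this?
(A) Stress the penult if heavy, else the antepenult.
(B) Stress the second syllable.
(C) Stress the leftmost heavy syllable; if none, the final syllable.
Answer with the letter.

Rule A → syllable 4 (observed: 1).
Rule B → syllable 2 (observed: 1).
Rule C → syllable 1 ✓.

C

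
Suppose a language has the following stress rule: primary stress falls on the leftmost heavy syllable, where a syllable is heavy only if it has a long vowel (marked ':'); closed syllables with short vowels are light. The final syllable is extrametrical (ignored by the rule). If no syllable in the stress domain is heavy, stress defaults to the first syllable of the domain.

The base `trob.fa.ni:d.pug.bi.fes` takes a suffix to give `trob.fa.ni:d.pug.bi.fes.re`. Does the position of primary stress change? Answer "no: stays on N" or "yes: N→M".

no: stays on 3

Base `trob.fa.ni:d.pug.bi.fes` (6 syllables):
  The final syllable (6, fes) is extrametrical; the stress domain is syllables 1–5.
  Weights: 1 trob L, 2 fa L, 3 ni:d H, 4 pug L, 5 bi L.
  Heavy syllables in the domain: 3. The leftmost is syllable 3 (ni:d).
  → primary stress on syllable 3.
Suffixed `trob.fa.ni:d.pug.bi.fes.re` (7 syllables):
  The final syllable (7, re) is extrametrical; the stress domain is syllables 1–6.
  Weights: 1 trob L, 2 fa L, 3 ni:d H, 4 pug L, 5 bi L, 6 fes L.
  Heavy syllables in the domain: 3. The leftmost is syllable 3 (ni:d).
  → primary stress on syllable 3.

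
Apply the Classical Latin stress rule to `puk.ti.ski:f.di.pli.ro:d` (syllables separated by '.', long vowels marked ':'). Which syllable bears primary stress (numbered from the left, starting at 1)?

4

Classical Latin: stress the penult if heavy (long vowel or closed), else the antepenult.
Weights: 4 di L, 5 pli L, 6 ro:d H.
The penult (syllable 5, pli) is light, so stress falls on the antepenult (syllable 4, di).
Stress on syllable 4: puk.ti.ski:f.ˈdi.pli.ro:d.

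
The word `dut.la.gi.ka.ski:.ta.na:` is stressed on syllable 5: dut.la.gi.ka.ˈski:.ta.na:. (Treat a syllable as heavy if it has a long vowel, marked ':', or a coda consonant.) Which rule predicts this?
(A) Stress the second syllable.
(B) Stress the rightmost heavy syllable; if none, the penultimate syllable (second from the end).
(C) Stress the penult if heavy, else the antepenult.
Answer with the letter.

Rule A → syllable 2 (observed: 5).
Rule B → syllable 7 (observed: 5).
Rule C → syllable 5 ✓.

C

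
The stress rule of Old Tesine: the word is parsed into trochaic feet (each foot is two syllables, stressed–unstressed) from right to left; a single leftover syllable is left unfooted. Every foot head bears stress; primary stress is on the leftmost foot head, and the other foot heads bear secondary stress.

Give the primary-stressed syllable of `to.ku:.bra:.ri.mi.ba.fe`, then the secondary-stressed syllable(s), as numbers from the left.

Parse right to left into trochaic (ˈσσ) feet: to (ˈku:.bra:) (ˈri.mi) (ˈba.fe). Syllable 1 is left unfooted.
Foot heads (stressed positions): 2, 4, 6.
End Rule Leftmost: primary stress on the leftmost head = syllable 2.
Secondary stress on 4, 6: to.ˈku:.bra:.ˌri.mi.ˌba.fe.

primary 2, secondary 4, 6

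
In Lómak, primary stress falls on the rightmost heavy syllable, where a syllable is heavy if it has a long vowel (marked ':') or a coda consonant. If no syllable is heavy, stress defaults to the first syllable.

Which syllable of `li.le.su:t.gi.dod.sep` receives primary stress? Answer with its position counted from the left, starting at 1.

Weights: 1 li L, 2 le L, 3 su:t H, 4 gi L, 5 dod H, 6 sep H.
Heavy syllables in the domain: 3, 5, 6. The rightmost is syllable 6 (sep).
Primary stress: syllable 6 → li.le.su:t.gi.dod.ˈsep.

6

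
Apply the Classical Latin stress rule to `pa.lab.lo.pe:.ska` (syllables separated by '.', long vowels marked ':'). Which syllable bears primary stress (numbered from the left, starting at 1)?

4

Classical Latin: stress the penult if heavy (long vowel or closed), else the antepenult.
Weights: 3 lo L, 4 pe: H, 5 ska L.
The penult (syllable 4, pe:) is heavy, so it takes stress.
Stress on syllable 4: pa.lab.lo.ˈpe:.ska.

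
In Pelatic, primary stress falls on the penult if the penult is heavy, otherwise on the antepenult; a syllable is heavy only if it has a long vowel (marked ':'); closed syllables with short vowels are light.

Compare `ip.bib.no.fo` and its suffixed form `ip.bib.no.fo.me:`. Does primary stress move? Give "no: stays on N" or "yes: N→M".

Base `ip.bib.no.fo` (4 syllables):
  Weights: 2 bib L, 3 no L, 4 fo L.
  The penult (syllable 3, no) is light, so stress falls on the antepenult (syllable 2, bib).
  → primary stress on syllable 2.
Suffixed `ip.bib.no.fo.me:` (5 syllables):
  Weights: 3 no L, 4 fo L, 5 me: H.
  The penult (syllable 4, fo) is light, so stress falls on the antepenult (syllable 3, no).
  → primary stress on syllable 3.

yes: 2→3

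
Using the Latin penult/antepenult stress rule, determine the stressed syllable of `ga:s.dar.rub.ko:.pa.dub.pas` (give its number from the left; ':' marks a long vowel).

6

Classical Latin: stress the penult if heavy (long vowel or closed), else the antepenult.
Weights: 5 pa L, 6 dub H, 7 pas H.
The penult (syllable 6, dub) is heavy, so it takes stress.
Stress on syllable 6: ga:s.dar.rub.ko:.pa.ˈdub.pas.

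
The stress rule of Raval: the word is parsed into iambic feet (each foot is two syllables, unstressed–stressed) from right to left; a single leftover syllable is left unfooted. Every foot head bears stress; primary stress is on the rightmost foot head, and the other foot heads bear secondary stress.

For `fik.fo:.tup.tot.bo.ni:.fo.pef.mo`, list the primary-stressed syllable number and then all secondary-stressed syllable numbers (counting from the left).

Parse right to left into iambic (σˈσ) feet: fik (fo:.ˈtup) (tot.ˈbo) (ni:.ˈfo) (pef.ˈmo). Syllable 1 is left unfooted.
Foot heads (stressed positions): 3, 5, 7, 9.
End Rule Rightmost: primary stress on the rightmost head = syllable 9.
Secondary stress on 3, 5, 7: fik.fo:.ˌtup.tot.ˌbo.ni:.ˌfo.pef.ˈmo.

primary 9, secondary 3, 5, 7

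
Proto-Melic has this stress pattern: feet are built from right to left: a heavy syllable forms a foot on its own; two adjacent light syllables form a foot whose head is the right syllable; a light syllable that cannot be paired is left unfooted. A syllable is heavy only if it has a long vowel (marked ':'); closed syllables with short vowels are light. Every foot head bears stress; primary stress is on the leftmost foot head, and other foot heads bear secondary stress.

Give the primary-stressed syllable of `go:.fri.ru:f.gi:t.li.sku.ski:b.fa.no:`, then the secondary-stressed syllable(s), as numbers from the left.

Weights: 1 go: H, 2 fri L, 3 ru:f H, 4 gi:t H, 5 li L, 6 sku L, 7 ski:b H, 8 fa L, 9 no: H.
Parse right to left (heavy = foot alone; LL = one foot; stranded L unfooted): (ˈgo:) fri (ˈru:f) (ˈgi:t) (li.ˈsku) (ˈski:b) fa (ˈno:).
Foot heads: 1, 3, 4, 6, 7, 9.
Primary stress on the leftmost head = syllable 1.
Secondary stress on 3, 4, 6, 7, 9: ˈgo:.fri.ˌru:f.ˌgi:t.li.ˌsku.ˌski:b.fa.ˌno:.

primary 1, secondary 3, 4, 6, 7, 9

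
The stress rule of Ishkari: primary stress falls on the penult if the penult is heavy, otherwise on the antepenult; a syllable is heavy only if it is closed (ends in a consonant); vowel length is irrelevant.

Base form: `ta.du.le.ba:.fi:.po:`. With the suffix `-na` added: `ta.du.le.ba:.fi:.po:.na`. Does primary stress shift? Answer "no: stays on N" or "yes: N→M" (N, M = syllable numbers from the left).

Base `ta.du.le.ba:.fi:.po:` (6 syllables):
  Weights: 4 ba: L, 5 fi: L, 6 po: L.
  The penult (syllable 5, fi:) is light, so stress falls on the antepenult (syllable 4, ba:).
  → primary stress on syllable 4.
Suffixed `ta.du.le.ba:.fi:.po:.na` (7 syllables):
  Weights: 5 fi: L, 6 po: L, 7 na L.
  The penult (syllable 6, po:) is light, so stress falls on the antepenult (syllable 5, fi:).
  → primary stress on syllable 5.

yes: 4→5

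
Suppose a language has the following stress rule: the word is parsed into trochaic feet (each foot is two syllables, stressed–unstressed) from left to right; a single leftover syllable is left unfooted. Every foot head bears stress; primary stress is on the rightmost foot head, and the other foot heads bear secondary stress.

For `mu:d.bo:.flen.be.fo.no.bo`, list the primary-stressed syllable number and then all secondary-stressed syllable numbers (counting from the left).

Parse left to right into trochaic (ˈσσ) feet: (ˈmu:d.bo:) (ˈflen.be) (ˈfo.no) bo. Syllable 7 is left unfooted.
Foot heads (stressed positions): 1, 3, 5.
End Rule Rightmost: primary stress on the rightmost head = syllable 5.
Secondary stress on 1, 3: ˌmu:d.bo:.ˌflen.be.ˈfo.no.bo.

primary 5, secondary 1, 3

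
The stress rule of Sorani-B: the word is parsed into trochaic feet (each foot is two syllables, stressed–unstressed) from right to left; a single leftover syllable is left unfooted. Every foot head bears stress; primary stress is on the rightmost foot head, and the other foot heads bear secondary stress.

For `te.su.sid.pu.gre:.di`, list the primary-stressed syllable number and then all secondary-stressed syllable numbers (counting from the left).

primary 5, secondary 1, 3

Parse right to left into trochaic (ˈσσ) feet: (ˈte.su) (ˈsid.pu) (ˈgre:.di).
Foot heads (stressed positions): 1, 3, 5.
End Rule Rightmost: primary stress on the rightmost head = syllable 5.
Secondary stress on 1, 3: ˌte.su.ˌsid.pu.ˈgre:.di.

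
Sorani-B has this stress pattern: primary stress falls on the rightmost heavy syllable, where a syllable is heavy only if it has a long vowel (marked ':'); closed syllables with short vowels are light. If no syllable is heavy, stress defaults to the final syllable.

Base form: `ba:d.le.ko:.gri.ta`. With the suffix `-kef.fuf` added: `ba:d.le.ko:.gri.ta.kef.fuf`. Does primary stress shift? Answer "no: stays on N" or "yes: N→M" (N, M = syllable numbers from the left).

Base `ba:d.le.ko:.gri.ta` (5 syllables):
  Weights: 1 ba:d H, 2 le L, 3 ko: H, 4 gri L, 5 ta L.
  Heavy syllables in the domain: 1, 3. The rightmost is syllable 3 (ko:).
  → primary stress on syllable 3.
Suffixed `ba:d.le.ko:.gri.ta.kef.fuf` (7 syllables):
  Weights: 1 ba:d H, 2 le L, 3 ko: H, 4 gri L, 5 ta L, 6 kef L, 7 fuf L.
  Heavy syllables in the domain: 1, 3. The rightmost is syllable 3 (ko:).
  → primary stress on syllable 3.

no: stays on 3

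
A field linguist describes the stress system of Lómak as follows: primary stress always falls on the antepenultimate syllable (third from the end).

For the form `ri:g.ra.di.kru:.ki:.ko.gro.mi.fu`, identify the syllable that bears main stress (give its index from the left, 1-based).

7

The word has 9 syllables; the antepenultimate syllable (third from the end) is syllable 7 (gro).
Primary stress: syllable 7 → ri:g.ra.di.kru:.ki:.ko.ˈgro.mi.fu.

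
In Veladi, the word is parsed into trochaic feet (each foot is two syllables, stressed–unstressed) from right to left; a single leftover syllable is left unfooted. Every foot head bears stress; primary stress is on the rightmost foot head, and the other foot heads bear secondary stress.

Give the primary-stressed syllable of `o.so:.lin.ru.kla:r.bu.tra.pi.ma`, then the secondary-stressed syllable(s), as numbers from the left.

Parse right to left into trochaic (ˈσσ) feet: o (ˈso:.lin) (ˈru.kla:r) (ˈbu.tra) (ˈpi.ma). Syllable 1 is left unfooted.
Foot heads (stressed positions): 2, 4, 6, 8.
End Rule Rightmost: primary stress on the rightmost head = syllable 8.
Secondary stress on 2, 4, 6: o.ˌso:.lin.ˌru.kla:r.ˌbu.tra.ˈpi.ma.

primary 8, secondary 2, 4, 6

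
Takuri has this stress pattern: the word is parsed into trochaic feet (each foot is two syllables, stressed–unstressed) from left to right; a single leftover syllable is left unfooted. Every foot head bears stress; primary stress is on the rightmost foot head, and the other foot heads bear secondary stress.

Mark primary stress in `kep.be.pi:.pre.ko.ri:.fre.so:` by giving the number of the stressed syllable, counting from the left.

7

Parse left to right into trochaic (ˈσσ) feet: (ˈkep.be) (ˈpi:.pre) (ˈko.ri:) (ˈfre.so:).
Foot heads (stressed positions): 1, 3, 5, 7.
End Rule Rightmost: primary stress on the rightmost head = syllable 7.
Primary stress: syllable 7 → kep.be.pi:.pre.ko.ri:.ˈfre.so:.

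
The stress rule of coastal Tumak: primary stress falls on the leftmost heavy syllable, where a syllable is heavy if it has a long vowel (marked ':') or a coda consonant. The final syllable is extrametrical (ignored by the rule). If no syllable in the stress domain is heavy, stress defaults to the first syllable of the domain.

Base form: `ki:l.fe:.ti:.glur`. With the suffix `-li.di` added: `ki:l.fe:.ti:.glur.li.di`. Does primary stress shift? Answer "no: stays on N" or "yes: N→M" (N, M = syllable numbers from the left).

no: stays on 1

Base `ki:l.fe:.ti:.glur` (4 syllables):
  The final syllable (4, glur) is extrametrical; the stress domain is syllables 1–3.
  Weights: 1 ki:l H, 2 fe: H, 3 ti: H.
  Heavy syllables in the domain: 1, 2, 3. The leftmost is syllable 1 (ki:l).
  → primary stress on syllable 1.
Suffixed `ki:l.fe:.ti:.glur.li.di` (6 syllables):
  The final syllable (6, di) is extrametrical; the stress domain is syllables 1–5.
  Weights: 1 ki:l H, 2 fe: H, 3 ti: H, 4 glur H, 5 li L.
  Heavy syllables in the domain: 1, 2, 3, 4. The leftmost is syllable 1 (ki:l).
  → primary stress on syllable 1.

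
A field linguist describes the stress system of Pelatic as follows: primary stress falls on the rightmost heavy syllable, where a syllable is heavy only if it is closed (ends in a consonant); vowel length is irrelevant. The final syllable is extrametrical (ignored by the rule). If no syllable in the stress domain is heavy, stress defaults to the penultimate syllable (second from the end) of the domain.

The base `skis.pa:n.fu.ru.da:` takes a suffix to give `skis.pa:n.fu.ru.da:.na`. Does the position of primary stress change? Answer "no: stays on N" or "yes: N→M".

Base `skis.pa:n.fu.ru.da:` (5 syllables):
  The final syllable (5, da:) is extrametrical; the stress domain is syllables 1–4.
  Weights: 1 skis H, 2 pa:n H, 3 fu L, 4 ru L.
  Heavy syllables in the domain: 1, 2. The rightmost is syllable 2 (pa:n).
  → primary stress on syllable 2.
Suffixed `skis.pa:n.fu.ru.da:.na` (6 syllables):
  The final syllable (6, na) is extrametrical; the stress domain is syllables 1–5.
  Weights: 1 skis H, 2 pa:n H, 3 fu L, 4 ru L, 5 da: L.
  Heavy syllables in the domain: 1, 2. The rightmost is syllable 2 (pa:n).
  → primary stress on syllable 2.

no: stays on 2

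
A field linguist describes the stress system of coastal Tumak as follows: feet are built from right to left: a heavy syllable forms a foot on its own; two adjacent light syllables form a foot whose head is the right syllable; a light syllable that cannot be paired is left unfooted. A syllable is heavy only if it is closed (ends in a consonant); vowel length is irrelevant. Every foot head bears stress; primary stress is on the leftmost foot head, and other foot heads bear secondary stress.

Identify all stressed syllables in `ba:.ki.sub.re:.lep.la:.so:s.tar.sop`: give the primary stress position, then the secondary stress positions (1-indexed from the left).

primary 2, secondary 3, 5, 7, 8, 9

Weights: 1 ba: L, 2 ki L, 3 sub H, 4 re: L, 5 lep H, 6 la: L, 7 so:s H, 8 tar H, 9 sop H.
Parse right to left (heavy = foot alone; LL = one foot; stranded L unfooted): (ba:.ˈki) (ˈsub) re: (ˈlep) la: (ˈso:s) (ˈtar) (ˈsop).
Foot heads: 2, 3, 5, 7, 8, 9.
Primary stress on the leftmost head = syllable 2.
Secondary stress on 3, 5, 7, 8, 9: ba:.ˈki.ˌsub.re:.ˌlep.la:.ˌso:s.ˌtar.ˌsop.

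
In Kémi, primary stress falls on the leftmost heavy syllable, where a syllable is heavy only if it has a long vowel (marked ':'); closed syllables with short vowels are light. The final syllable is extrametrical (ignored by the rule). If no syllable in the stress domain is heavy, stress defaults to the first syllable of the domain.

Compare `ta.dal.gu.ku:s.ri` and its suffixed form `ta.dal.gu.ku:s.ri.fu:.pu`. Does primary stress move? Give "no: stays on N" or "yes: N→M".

no: stays on 4

Base `ta.dal.gu.ku:s.ri` (5 syllables):
  The final syllable (5, ri) is extrametrical; the stress domain is syllables 1–4.
  Weights: 1 ta L, 2 dal L, 3 gu L, 4 ku:s H.
  Heavy syllables in the domain: 4. The leftmost is syllable 4 (ku:s).
  → primary stress on syllable 4.
Suffixed `ta.dal.gu.ku:s.ri.fu:.pu` (7 syllables):
  The final syllable (7, pu) is extrametrical; the stress domain is syllables 1–6.
  Weights: 1 ta L, 2 dal L, 3 gu L, 4 ku:s H, 5 ri L, 6 fu: H.
  Heavy syllables in the domain: 4, 6. The leftmost is syllable 4 (ku:s).
  → primary stress on syllable 4.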